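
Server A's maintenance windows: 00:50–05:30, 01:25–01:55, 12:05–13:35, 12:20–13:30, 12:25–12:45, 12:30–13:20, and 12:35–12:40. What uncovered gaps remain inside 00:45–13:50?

00:45–00:50, 05:30–12:05, 13:35–13:50

After merging, the occupied span is 00:50–05:30, 12:05–13:35.
Gaps within 00:45–13:50: 00:45–00:50, 05:30–12:05, 13:35–13:50.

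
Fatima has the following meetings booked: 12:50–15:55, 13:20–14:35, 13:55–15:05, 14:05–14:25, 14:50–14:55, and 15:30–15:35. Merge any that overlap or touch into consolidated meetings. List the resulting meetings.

12:50-15:55

13:20-14:35 overlaps/touches 12:50-15:55 → extend to 12:50-15:55.
13:55-15:05 overlaps/touches 12:50-15:55 → extend to 12:50-15:55.
14:05-14:25 overlaps/touches 12:50-15:55 → extend to 12:50-15:55.
14:50-14:55 overlaps/touches 12:50-15:55 → extend to 12:50-15:55.
15:30-15:35 overlaps/touches 12:50-15:55 → extend to 12:50-15:55.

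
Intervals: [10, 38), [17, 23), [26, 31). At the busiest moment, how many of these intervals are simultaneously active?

At 17, 2 of the intervals are simultaneously active.
No point has more.

2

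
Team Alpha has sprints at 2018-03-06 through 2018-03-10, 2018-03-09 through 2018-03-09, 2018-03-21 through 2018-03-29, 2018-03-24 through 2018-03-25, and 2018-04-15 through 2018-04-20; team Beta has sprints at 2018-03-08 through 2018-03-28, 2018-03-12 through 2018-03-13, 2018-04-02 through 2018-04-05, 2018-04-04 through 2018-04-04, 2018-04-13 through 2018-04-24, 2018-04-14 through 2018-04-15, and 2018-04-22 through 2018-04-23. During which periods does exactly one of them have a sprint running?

2018-03-06 through 2018-03-07, 2018-03-11 through 2018-03-20, 2018-03-29 through 2018-03-29, 2018-04-02 through 2018-04-05, 2018-04-13 through 2018-04-14, 2018-04-21 through 2018-04-24

First set merges to 2018-03-06 through 2018-03-10, 2018-03-21 through 2018-03-29, 2018-04-15 through 2018-04-20.
Second set merges to 2018-03-08 through 2018-03-28, 2018-04-02 through 2018-04-05, 2018-04-13 through 2018-04-24.
Only in the first: 2018-03-06 through 2018-03-07, 2018-03-29 through 2018-03-29.
Only in the second: 2018-03-11 through 2018-03-20, 2018-04-02 through 2018-04-05, 2018-04-13 through 2018-04-14, 2018-04-21 through 2018-04-24.
Together these are the periods covered by exactly one.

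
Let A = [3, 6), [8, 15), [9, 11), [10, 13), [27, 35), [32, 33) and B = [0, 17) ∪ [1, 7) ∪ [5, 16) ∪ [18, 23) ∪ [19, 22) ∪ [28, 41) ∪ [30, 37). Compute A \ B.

First set merges to [3, 6), [8, 15), [27, 35).
Second set merges to [0, 17), [18, 23), [28, 41).
[3, 6): entirely removed.
[8, 15): entirely removed.
[27, 35) \ B = [27, 28).

[27, 28)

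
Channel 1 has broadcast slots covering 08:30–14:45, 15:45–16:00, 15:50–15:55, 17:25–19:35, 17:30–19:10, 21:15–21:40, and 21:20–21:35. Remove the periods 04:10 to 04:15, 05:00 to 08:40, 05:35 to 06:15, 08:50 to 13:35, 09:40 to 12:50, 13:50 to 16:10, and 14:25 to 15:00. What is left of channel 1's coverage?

A, merged: 08:30–14:45, 15:45–16:00, 17:25–19:35, 21:15–21:40.
B, merged: 04:10–04:15, 05:00–08:40, 08:50–13:35, 13:50–16:10.
08:30–14:45 minus B → 08:40–08:50, 13:35–13:50.
15:45–16:00: fully covered by B → removed.
17:25–19:35: no B overlap → unchanged.
21:15–21:40: no B overlap → unchanged.

08:40–08:50, 13:35–13:50, 17:25–19:35, 21:15–21:40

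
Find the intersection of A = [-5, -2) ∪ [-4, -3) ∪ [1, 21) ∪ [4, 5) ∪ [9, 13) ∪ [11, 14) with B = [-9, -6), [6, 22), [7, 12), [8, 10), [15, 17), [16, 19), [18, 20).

[6, 21)

Merge the first list: [-5, -2), [1, 21).
Merge the second list: [-9, -6), [6, 22).
[-5, -2) falls entirely outside B.
[1, 21) overlaps B on [6, 21).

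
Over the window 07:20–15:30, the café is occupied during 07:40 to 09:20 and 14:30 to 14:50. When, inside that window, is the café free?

After merging, the occupied span is 07:40–09:20, 14:30–14:50.
Complement within 07:20–15:30: 07:20–07:40, 09:20–14:30, 14:50–15:30.

07:20–07:40, 09:20–14:30, 14:50–15:30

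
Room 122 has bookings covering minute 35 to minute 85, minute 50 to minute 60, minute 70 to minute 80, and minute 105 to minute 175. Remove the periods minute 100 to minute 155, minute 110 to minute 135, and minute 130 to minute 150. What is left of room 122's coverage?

minute 35 to minute 85, minute 155 to minute 175

First set merges to minute 35 to minute 85, minute 105 to minute 175.
Second set merges to minute 100 to minute 155.
minute 35 to minute 85: no B overlap → unchanged.
minute 105 to minute 175 minus B → minute 155 to minute 175.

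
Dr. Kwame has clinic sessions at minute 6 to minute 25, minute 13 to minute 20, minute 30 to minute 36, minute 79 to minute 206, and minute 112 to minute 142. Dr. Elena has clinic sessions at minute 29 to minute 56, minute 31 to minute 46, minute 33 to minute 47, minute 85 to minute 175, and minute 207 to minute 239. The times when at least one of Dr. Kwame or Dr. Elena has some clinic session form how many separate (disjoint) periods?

4

A, merged: minute 6 to minute 25, minute 30 to minute 36, minute 79 to minute 206.
B, merged: minute 29 to minute 56, minute 85 to minute 175, minute 207 to minute 239.
A ∪ B = minute 6 to minute 25, minute 29 to minute 56, minute 79 to minute 206, minute 207 to minute 239.
That is 4 disjoint pieces.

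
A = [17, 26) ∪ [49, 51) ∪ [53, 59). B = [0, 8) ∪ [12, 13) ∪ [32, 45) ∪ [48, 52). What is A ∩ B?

[17, 26) meets no B interval.
[49, 51) ∩ B → [49, 51).
[53, 59) meets no B interval.

[49, 51)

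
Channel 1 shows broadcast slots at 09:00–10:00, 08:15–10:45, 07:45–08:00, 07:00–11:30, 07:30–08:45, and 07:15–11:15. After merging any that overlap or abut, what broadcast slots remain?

07:00-11:30

Sort by start: 07:00-11:30, 07:15-11:15, 07:30-08:45, 07:45-08:00, 08:15-10:45, 09:00-10:00.
07:15-11:15 overlaps/touches 07:00-11:30 → extend to 07:00-11:30.
07:30-08:45 overlaps/touches 07:00-11:30 → extend to 07:00-11:30.
07:45-08:00 overlaps/touches 07:00-11:30 → extend to 07:00-11:30.
08:15-10:45 overlaps/touches 07:00-11:30 → extend to 07:00-11:30.
09:00-10:00 overlaps/touches 07:00-11:30 → extend to 07:00-11:30.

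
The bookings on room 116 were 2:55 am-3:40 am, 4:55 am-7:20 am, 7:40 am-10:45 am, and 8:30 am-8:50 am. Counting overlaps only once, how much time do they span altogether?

6 h 15 min

Merged: 2:55 am–3:40 am, 4:55 am–7:20 am, 7:40 am–10:45 am.
Lengths: 45 min + 2 h 25 min + 3 h 5 min = 6 h 15 min.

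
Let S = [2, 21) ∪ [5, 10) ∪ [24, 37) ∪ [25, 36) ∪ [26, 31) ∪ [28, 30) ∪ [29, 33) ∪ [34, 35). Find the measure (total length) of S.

Merged: [2, 21), [24, 37).
Lengths: 19 + 13 = 32.

32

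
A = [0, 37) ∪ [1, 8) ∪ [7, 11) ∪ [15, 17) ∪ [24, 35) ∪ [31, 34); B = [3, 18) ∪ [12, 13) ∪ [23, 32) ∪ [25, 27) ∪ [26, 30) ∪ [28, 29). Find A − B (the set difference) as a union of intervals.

Merge the first list: [0, 37).
Merge the second list: [3, 18), [23, 32).
[0, 37) with B removed leaves [0, 3), [18, 23), [32, 37).

[0, 3) ∪ [18, 23) ∪ [32, 37)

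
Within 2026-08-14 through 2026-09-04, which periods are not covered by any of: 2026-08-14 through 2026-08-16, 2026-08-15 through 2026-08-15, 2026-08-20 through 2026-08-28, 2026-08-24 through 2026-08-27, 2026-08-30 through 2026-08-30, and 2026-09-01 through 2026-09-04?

After merging, the occupied span is 2026-08-14 through 2026-08-16, 2026-08-20 through 2026-08-28, 2026-08-30 through 2026-08-30, 2026-09-01 through 2026-09-04.
Complement within 2026-08-14 through 2026-09-04: 2026-08-17 through 2026-08-19, 2026-08-29 through 2026-08-29, 2026-08-31 through 2026-08-31.

2026-08-17 through 2026-08-19, 2026-08-29 through 2026-08-29, 2026-08-31 through 2026-08-31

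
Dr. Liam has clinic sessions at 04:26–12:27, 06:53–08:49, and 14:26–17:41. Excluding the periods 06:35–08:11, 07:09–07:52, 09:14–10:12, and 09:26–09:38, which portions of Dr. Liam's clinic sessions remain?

04:26–06:35, 08:11–09:14, 10:12–12:27, 14:26–17:41

A, merged: 04:26–12:27, 14:26–17:41.
B, merged: 06:35–08:11, 09:14–10:12.
04:26–12:27 with B removed leaves 04:26–06:35, 08:11–09:14, 10:12–12:27.
14:26–17:41 is untouched.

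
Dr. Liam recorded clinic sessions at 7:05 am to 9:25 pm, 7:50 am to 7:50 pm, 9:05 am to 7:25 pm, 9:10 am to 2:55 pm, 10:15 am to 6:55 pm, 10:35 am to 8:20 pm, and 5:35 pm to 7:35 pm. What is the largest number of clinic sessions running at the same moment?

At 10:35 am, 6 of the intervals are simultaneously active.
No point has more.

6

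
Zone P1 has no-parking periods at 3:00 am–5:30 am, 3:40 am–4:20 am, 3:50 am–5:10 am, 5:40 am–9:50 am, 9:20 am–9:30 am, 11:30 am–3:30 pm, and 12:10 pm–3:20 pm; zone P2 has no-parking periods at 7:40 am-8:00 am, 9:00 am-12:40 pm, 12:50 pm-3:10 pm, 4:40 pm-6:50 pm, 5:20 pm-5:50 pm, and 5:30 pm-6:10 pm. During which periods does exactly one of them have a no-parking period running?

Merge the first list: 3:00 am–5:30 am, 5:40 am–9:50 am, 11:30 am–3:30 pm.
Merge the second list: 7:40 am–8:00 am, 9:00 am–12:40 pm, 12:50 pm–3:10 pm, 4:40 pm–6:50 pm.
Only in the first: 3:00 am–5:30 am, 5:40 am–7:40 am, 8:00 am–9:00 am, 12:40 pm–12:50 pm, 3:10 pm–3:30 pm.
Only in the second: 9:50 am–11:30 am, 4:40 pm–6:50 pm.
Together these are the periods covered by exactly one.

3:00 am–5:30 am, 5:40 am–7:40 am, 8:00 am–9:00 am, 9:50 am–11:30 am, 12:40 pm–12:50 pm, 3:10 pm–3:30 pm, 4:40 pm–6:50 pm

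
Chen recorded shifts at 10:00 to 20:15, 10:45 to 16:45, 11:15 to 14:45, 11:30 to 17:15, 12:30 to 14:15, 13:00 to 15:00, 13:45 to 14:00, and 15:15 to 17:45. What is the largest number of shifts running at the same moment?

Walk the sorted start/end points keeping a running depth.
The depth first hits 7 at 13:45.

7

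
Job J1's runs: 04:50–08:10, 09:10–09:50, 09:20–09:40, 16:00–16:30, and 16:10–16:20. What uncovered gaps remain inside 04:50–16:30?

Covered (merged): 04:50-08:10, 09:10-09:50, 16:00-16:30.
Gaps within 04:50-16:30: 08:10-09:10, 09:50-16:00.

08:10-09:10, 09:50-16:00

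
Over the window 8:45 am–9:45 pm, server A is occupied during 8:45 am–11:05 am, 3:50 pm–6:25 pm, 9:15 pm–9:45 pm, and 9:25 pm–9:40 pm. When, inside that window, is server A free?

11:05 am–3:50 pm, 6:25 pm–9:15 pm

Covered (merged): 8:45 am–11:05 am, 3:50 pm–6:25 pm, 9:15 pm–9:45 pm.
Gaps within 8:45 am–9:45 pm: 11:05 am–3:50 pm, 6:25 pm–9:15 pm.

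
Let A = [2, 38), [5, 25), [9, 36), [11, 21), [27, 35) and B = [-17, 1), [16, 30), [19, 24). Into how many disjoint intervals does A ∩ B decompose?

Merge the first list: [2, 38).
Merge the second list: [-17, 1), [16, 30).
A ∩ B = [16, 30).
That is 1 disjoint piece.

1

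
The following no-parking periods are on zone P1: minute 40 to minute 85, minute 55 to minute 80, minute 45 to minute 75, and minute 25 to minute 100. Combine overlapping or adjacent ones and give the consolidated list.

minute 25 to minute 100

Sort by start: minute 25 to minute 100, minute 40 to minute 85, minute 45 to minute 75, minute 55 to minute 80.
minute 40 to minute 85 overlaps/touches minute 25 to minute 100 → extend to minute 25 to minute 100.
minute 45 to minute 75 overlaps/touches minute 25 to minute 100 → extend to minute 25 to minute 100.
minute 55 to minute 80 overlaps/touches minute 25 to minute 100 → extend to minute 25 to minute 100.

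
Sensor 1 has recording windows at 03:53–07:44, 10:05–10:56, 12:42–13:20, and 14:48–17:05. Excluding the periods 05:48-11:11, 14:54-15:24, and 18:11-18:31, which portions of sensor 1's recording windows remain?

03:53–07:44 minus B → 03:53–05:48.
10:05–10:56: fully covered by B → removed.
12:42–13:20: no B overlap → unchanged.
14:48–17:05 minus B → 14:48–14:54, 15:24–17:05.

03:53–05:48, 12:42–13:20, 14:48–14:54, 15:24–17:05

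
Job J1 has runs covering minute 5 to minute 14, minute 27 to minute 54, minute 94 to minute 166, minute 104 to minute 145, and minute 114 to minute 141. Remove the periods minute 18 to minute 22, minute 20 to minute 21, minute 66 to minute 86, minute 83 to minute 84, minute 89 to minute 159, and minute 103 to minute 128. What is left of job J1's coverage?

A, merged: minute 5 to minute 14, minute 27 to minute 54, minute 94 to minute 166.
B, merged: minute 18 to minute 22, minute 66 to minute 86, minute 89 to minute 159.
minute 5 to minute 14 is untouched.
minute 27 to minute 54 is untouched.
minute 94 to minute 166 with B removed leaves minute 159 to minute 166.

minute 5 to minute 14, minute 27 to minute 54, minute 159 to minute 166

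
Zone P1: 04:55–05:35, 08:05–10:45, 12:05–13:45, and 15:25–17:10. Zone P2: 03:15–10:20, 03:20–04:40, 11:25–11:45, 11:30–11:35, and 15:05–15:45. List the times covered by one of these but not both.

03:15–04:55, 05:35–08:05, 10:20–10:45, 11:25–11:45, 12:05–13:45, 15:05–15:25, 15:45–17:10

Merge the second list: 03:15–10:20, 11:25–11:45, 15:05–15:45.
A but not B: 10:20–10:45, 12:05–13:45, 15:45–17:10.
B but not A: 03:15–04:55, 05:35–08:05, 11:25–11:45, 15:05–15:25.
Combining gives A △ B.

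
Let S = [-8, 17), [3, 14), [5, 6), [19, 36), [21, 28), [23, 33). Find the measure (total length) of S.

42

Merged: [-8, 17), [19, 36).
Lengths: 25 + 17 = 42.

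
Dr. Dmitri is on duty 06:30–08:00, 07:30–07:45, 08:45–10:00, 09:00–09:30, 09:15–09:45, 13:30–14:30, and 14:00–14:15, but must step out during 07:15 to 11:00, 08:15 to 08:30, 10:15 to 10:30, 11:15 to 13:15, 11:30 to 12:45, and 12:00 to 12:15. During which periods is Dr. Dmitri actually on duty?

Merge the first list: 06:30-08:00, 08:45-10:00, 13:30-14:30.
Merge the second list: 07:15-11:00, 11:15-13:15.
06:30-08:00 \ B = 06:30-07:15.
08:45-10:00: entirely removed.
13:30-14:30: nothing removed.

06:30-07:15, 13:30-14:30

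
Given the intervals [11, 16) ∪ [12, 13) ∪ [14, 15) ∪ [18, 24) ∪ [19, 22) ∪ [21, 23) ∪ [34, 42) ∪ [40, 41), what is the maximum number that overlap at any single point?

Sweep endpoints in order; track running count of active intervals.
Peak of 3 reached at 21.

3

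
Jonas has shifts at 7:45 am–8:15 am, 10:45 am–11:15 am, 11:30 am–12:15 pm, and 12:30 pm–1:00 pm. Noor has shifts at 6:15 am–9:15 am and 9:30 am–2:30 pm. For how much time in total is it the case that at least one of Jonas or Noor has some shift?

8 h

A ∪ B = 6:15 am-9:15 am, 9:30 am-2:30 pm.
Total: 3 h + 5 h = 8 h.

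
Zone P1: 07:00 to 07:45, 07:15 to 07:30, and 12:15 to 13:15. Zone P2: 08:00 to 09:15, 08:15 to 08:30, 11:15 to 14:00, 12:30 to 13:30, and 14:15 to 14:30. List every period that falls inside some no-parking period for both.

12:15–13:15

First set merges to 07:00–07:45, 12:15–13:15.
Second set merges to 08:00–09:15, 11:15–14:00, 14:15–14:30.
07:00–07:45 falls entirely outside B.
12:15–13:15 overlaps B on 12:15–13:15.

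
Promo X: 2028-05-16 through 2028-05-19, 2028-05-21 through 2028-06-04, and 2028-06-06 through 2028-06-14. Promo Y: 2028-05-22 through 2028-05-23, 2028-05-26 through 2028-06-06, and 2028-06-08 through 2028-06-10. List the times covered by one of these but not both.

A \ B = 2028-05-16 through 2028-05-19, 2028-05-21 through 2028-05-21, 2028-05-24 through 2028-05-25, 2028-06-07 through 2028-06-07, 2028-06-11 through 2028-06-14.
B \ A = 2028-06-05 through 2028-06-05.
Union of the two gives the symmetric difference.

2028-05-16 through 2028-05-19, 2028-05-21 through 2028-05-21, 2028-05-24 through 2028-05-25, 2028-06-05 through 2028-06-05, 2028-06-07 through 2028-06-07, 2028-06-11 through 2028-06-14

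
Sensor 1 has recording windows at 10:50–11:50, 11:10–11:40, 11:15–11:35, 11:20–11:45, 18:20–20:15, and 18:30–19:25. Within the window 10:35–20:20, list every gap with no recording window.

After merging, the occupied span is 10:50–11:50, 18:20–20:15.
Gaps within 10:35–20:20: 10:35–10:50, 11:50–18:20, 20:15–20:20.

10:35–10:50, 11:50–18:20, 20:15–20:20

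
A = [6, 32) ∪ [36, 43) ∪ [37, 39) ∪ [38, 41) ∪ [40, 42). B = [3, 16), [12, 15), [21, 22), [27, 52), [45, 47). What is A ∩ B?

A, merged: [6, 32), [36, 43).
B, merged: [3, 16), [21, 22), [27, 52).
[6, 32) meets the second set on [6, 16), [21, 22), [27, 32).
[36, 43) meets the second set on [36, 43).

[6, 16) ∪ [21, 22) ∪ [27, 32) ∪ [36, 43)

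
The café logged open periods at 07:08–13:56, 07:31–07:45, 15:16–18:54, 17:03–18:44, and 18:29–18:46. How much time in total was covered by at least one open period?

Merged: 07:08-13:56, 15:16-18:54.
Lengths: 6 h 48 min + 3 h 38 min = 10 h 26 min.

10 h 26 min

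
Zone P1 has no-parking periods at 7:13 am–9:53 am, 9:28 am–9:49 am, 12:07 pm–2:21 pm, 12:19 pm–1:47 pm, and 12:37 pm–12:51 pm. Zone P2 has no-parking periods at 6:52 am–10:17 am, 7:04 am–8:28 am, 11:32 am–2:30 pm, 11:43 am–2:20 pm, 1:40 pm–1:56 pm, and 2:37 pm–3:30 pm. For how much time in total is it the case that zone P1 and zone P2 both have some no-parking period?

First set merges to 7:13 am-9:53 am, 12:07 pm-2:21 pm.
Second set merges to 6:52 am-10:17 am, 11:32 am-2:30 pm, 2:37 pm-3:30 pm.
A ∩ B = 7:13 am-9:53 am, 12:07 pm-2:21 pm.
Total: 2 h 40 min + 2 h 14 min = 4 h 54 min.

4 h 54 min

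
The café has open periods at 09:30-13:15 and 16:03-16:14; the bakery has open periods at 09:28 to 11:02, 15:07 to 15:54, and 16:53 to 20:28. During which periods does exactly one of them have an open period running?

09:28-09:30, 11:02-13:15, 15:07-15:54, 16:03-16:14, 16:53-20:28

A \ B = 11:02-13:15, 16:03-16:14.
B \ A = 09:28-09:30, 15:07-15:54, 16:53-20:28.
Union of the two gives the symmetric difference.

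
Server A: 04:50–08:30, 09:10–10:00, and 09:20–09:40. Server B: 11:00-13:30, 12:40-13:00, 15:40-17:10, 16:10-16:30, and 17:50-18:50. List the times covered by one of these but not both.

First set merges to 04:50–08:30, 09:10–10:00.
Second set merges to 11:00–13:30, 15:40–17:10, 17:50–18:50.
Only in the first: 04:50–08:30, 09:10–10:00.
Only in the second: 11:00–13:30, 15:40–17:10, 17:50–18:50.
Together these are the periods covered by exactly one.

04:50–08:30, 09:10–10:00, 11:00–13:30, 15:40–17:10, 17:50–18:50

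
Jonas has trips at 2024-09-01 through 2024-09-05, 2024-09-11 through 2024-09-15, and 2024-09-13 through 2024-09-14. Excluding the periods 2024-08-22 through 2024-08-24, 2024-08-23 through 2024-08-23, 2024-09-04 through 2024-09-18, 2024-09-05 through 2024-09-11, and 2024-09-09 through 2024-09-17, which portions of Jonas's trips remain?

2024-09-01 through 2024-09-03

A, merged: 2024-09-01 through 2024-09-05, 2024-09-11 through 2024-09-15.
B, merged: 2024-08-22 through 2024-08-24, 2024-09-04 through 2024-09-18.
2024-09-01 through 2024-09-05 with B removed leaves 2024-09-01 through 2024-09-03.
2024-09-11 through 2024-09-15 lies entirely inside B → drops out.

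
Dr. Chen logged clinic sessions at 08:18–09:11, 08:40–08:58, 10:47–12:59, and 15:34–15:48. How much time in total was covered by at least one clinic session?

Merged: 08:18–09:11, 10:47–12:59, 15:34–15:48.
Lengths: 53 min + 2 h 12 min + 14 min = 3 h 19 min.

3 h 19 min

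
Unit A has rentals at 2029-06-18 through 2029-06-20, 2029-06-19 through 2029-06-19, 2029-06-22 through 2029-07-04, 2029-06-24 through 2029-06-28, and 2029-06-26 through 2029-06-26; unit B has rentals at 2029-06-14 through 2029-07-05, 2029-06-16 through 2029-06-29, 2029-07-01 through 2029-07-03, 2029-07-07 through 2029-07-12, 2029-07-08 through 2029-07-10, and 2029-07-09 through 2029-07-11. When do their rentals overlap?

2029-06-18 through 2029-06-20, 2029-06-22 through 2029-07-04

A, merged: 2029-06-18 through 2029-06-20, 2029-06-22 through 2029-07-04.
B, merged: 2029-06-14 through 2029-07-05, 2029-07-07 through 2029-07-12.
2029-06-18 through 2029-06-20 meets the second set on 2029-06-18 through 2029-06-20.
2029-06-22 through 2029-07-04 meets the second set on 2029-06-22 through 2029-07-04.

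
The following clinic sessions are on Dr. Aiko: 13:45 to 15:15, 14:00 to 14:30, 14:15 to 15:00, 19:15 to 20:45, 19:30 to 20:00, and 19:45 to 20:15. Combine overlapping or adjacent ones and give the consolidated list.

13:45–15:15, 19:15–20:45

14:00–14:30 overlaps/touches 13:45–15:15 → extend to 13:45–15:15.
14:15–15:00 overlaps/touches 13:45–15:15 → extend to 13:45–15:15.
19:15–20:45 is disjoint → start new block.
19:30–20:00 overlaps/touches 19:15–20:45 → extend to 19:15–20:45.
19:45–20:15 overlaps/touches 19:15–20:45 → extend to 19:15–20:45.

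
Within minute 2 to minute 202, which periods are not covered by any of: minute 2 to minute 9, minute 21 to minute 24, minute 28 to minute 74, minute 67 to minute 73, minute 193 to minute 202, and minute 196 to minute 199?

minute 9 to minute 21, minute 24 to minute 28, minute 74 to minute 193

After merging, the occupied span is minute 2 to minute 9, minute 21 to minute 24, minute 28 to minute 74, minute 193 to minute 202.
Complement within minute 2 to minute 202: minute 9 to minute 21, minute 24 to minute 28, minute 74 to minute 193.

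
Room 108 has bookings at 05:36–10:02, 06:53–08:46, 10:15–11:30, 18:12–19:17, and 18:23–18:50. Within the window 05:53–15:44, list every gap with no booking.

Covered (merged): 05:36-10:02, 10:15-11:30, 18:12-19:17.
Gaps within 05:53-15:44: 10:02-10:15, 11:30-15:44.

10:02-10:15, 11:30-15:44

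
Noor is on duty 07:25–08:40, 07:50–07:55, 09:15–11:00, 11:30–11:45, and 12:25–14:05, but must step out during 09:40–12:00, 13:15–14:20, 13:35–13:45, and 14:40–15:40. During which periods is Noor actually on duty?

First set merges to 07:25–08:40, 09:15–11:00, 11:30–11:45, 12:25–14:05.
Second set merges to 09:40–12:00, 13:15–14:20, 14:40–15:40.
07:25–08:40: no B overlap → unchanged.
09:15–11:00 minus B → 09:15–09:40.
11:30–11:45: fully covered by B → removed.
12:25–14:05 minus B → 12:25–13:15.

07:25–08:40, 09:15–09:40, 12:25–13:15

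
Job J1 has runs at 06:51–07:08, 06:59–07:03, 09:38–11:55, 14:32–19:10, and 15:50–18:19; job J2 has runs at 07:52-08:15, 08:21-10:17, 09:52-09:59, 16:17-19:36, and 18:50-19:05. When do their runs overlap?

09:38-10:17, 16:17-19:10

First set merges to 06:51-07:08, 09:38-11:55, 14:32-19:10.
Second set merges to 07:52-08:15, 08:21-10:17, 16:17-19:36.
06:51-07:08 meets no B interval.
09:38-11:55 ∩ B → 09:38-10:17.
14:32-19:10 ∩ B → 16:17-19:10.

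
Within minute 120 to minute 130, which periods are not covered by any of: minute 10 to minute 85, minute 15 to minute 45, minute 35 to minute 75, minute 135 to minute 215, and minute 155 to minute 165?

minute 120 to minute 130

The merged coverage is minute 10 to minute 85, minute 135 to minute 215.
Uncovered inside minute 120 to minute 130: minute 120 to minute 130.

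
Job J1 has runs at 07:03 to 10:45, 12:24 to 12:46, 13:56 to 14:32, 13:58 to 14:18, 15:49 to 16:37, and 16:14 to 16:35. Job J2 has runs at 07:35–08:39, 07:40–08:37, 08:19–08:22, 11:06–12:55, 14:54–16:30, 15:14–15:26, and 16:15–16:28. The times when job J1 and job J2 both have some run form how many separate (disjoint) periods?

3

A, merged: 07:03–10:45, 12:24–12:46, 13:56–14:32, 15:49–16:37.
B, merged: 07:35–08:39, 11:06–12:55, 14:54–16:30.
A ∩ B = 07:35–08:39, 12:24–12:46, 15:49–16:30.
That is 3 disjoint pieces.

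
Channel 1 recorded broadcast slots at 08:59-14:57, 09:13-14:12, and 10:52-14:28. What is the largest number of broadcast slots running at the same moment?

Sweep endpoints in order; track running count of active intervals.
Peak of 3 reached at 10:52.

3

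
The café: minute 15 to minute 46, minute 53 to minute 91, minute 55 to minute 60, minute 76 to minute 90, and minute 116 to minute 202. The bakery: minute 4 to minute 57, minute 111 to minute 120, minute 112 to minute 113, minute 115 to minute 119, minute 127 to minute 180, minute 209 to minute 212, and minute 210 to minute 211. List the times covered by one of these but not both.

A, merged: minute 15 to minute 46, minute 53 to minute 91, minute 116 to minute 202.
B, merged: minute 4 to minute 57, minute 111 to minute 120, minute 127 to minute 180, minute 209 to minute 212.
A \ B = minute 57 to minute 91, minute 120 to minute 127, minute 180 to minute 202.
B \ A = minute 4 to minute 15, minute 46 to minute 53, minute 111 to minute 116, minute 209 to minute 212.
Union of the two gives the symmetric difference.

minute 4 to minute 15, minute 46 to minute 53, minute 57 to minute 91, minute 111 to minute 116, minute 120 to minute 127, minute 180 to minute 202, minute 209 to minute 212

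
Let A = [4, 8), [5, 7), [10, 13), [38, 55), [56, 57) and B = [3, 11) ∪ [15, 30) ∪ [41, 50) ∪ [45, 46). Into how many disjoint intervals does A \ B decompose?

Merge the first list: [4, 8), [10, 13), [38, 55), [56, 57).
Merge the second list: [3, 11), [15, 30), [41, 50).
A \ B = [11, 13), [38, 41), [50, 55), [56, 57).
That is 4 disjoint pieces.

4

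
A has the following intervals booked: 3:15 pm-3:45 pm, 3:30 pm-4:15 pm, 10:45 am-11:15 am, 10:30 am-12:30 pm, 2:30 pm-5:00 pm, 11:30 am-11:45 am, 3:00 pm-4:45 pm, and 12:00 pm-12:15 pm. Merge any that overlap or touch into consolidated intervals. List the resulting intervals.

10:30 am–12:30 pm, 2:30 pm–5:00 pm

Sort by start: 10:30 am–12:30 pm, 10:45 am–11:15 am, 11:30 am–11:45 am, 12:00 pm–12:15 pm, 2:30 pm–5:00 pm, 3:00 pm–4:45 pm, 3:15 pm–3:45 pm, 3:30 pm–4:15 pm.
10:45 am–11:15 am overlaps/touches 10:30 am–12:30 pm → extend to 10:30 am–12:30 pm.
11:30 am–11:45 am overlaps/touches 10:30 am–12:30 pm → extend to 10:30 am–12:30 pm.
12:00 pm–12:15 pm overlaps/touches 10:30 am–12:30 pm → extend to 10:30 am–12:30 pm.
2:30 pm–5:00 pm is disjoint → start new block.
3:00 pm–4:45 pm overlaps/touches 2:30 pm–5:00 pm → extend to 2:30 pm–5:00 pm.
3:15 pm–3:45 pm overlaps/touches 2:30 pm–5:00 pm → extend to 2:30 pm–5:00 pm.
3:30 pm–4:15 pm overlaps/touches 2:30 pm–5:00 pm → extend to 2:30 pm–5:00 pm.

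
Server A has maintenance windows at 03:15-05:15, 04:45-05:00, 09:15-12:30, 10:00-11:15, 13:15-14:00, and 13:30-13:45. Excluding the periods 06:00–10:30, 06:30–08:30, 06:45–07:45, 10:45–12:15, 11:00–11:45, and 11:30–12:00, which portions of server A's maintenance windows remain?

03:15–05:15, 10:30–10:45, 12:15–12:30, 13:15–14:00

A, merged: 03:15–05:15, 09:15–12:30, 13:15–14:00.
B, merged: 06:00–10:30, 10:45–12:15.
03:15–05:15: nothing removed.
09:15–12:30 \ B = 10:30–10:45, 12:15–12:30.
13:15–14:00: nothing removed.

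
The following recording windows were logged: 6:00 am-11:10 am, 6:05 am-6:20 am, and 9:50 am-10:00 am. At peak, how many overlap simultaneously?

2

At 6:05 am, 2 of the intervals are simultaneously active.
No point has more.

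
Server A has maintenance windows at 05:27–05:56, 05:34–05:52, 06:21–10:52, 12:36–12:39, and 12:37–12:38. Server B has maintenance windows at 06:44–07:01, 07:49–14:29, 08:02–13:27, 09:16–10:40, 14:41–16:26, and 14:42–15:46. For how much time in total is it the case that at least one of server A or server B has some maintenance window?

10 h 22 min

A, merged: 05:27–05:56, 06:21–10:52, 12:36–12:39.
B, merged: 06:44–07:01, 07:49–14:29, 14:41–16:26.
A ∪ B = 05:27–05:56, 06:21–14:29, 14:41–16:26.
Total: 29 min + 8 h 8 min + 1 h 45 min = 10 h 22 min.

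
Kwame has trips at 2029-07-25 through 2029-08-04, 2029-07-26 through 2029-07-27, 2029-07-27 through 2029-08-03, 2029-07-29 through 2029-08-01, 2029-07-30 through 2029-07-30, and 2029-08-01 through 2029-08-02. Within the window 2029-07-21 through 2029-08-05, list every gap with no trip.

Covered (merged): 2029-07-25 through 2029-08-04.
Uncovered inside 2029-07-21 through 2029-08-05: 2029-07-21 through 2029-07-24, 2029-08-05 through 2029-08-05.

2029-07-21 through 2029-07-24, 2029-08-05 through 2029-08-05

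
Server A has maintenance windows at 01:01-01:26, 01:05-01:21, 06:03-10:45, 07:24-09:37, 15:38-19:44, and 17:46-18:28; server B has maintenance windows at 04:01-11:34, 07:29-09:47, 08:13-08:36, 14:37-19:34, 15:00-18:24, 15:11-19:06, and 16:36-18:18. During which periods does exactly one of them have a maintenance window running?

Merge the first list: 01:01-01:26, 06:03-10:45, 15:38-19:44.
Merge the second list: 04:01-11:34, 14:37-19:34.
A \ B = 01:01-01:26, 19:34-19:44.
B \ A = 04:01-06:03, 10:45-11:34, 14:37-15:38.
Union of the two gives the symmetric difference.

01:01-01:26, 04:01-06:03, 10:45-11:34, 14:37-15:38, 19:34-19:44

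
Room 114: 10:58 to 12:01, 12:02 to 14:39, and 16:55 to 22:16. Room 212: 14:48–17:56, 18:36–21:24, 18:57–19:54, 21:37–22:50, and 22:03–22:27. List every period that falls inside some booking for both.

Second set merges to 14:48-17:56, 18:36-21:24, 21:37-22:50.
10:58-12:01 meets no B interval.
12:02-14:39 meets no B interval.
16:55-22:16 ∩ B → 16:55-17:56, 18:36-21:24, 21:37-22:16.

16:55-17:56, 18:36-21:24, 21:37-22:16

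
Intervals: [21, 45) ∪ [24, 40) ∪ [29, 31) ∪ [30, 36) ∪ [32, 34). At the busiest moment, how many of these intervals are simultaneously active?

Sweep endpoints in order; track running count of active intervals.
Peak of 4 reached at 30.

4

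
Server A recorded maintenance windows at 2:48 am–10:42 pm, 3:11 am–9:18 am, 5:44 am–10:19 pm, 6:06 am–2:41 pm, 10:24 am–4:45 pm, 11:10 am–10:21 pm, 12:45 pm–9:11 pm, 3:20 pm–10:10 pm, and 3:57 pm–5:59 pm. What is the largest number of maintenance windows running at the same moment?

7

At 3:57 pm, 7 of the intervals are simultaneously active.
No point has more.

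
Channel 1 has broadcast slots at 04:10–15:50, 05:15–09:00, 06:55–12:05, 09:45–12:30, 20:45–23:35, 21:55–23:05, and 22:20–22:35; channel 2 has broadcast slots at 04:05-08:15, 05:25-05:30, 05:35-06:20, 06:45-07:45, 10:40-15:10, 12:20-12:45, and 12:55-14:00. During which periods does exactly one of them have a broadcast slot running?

Merge the first list: 04:10-15:50, 20:45-23:35.
Merge the second list: 04:05-08:15, 10:40-15:10.
A but not B: 08:15-10:40, 15:10-15:50, 20:45-23:35.
B but not A: 04:05-04:10.
Combining gives A △ B.

04:05-04:10, 08:15-10:40, 15:10-15:50, 20:45-23:35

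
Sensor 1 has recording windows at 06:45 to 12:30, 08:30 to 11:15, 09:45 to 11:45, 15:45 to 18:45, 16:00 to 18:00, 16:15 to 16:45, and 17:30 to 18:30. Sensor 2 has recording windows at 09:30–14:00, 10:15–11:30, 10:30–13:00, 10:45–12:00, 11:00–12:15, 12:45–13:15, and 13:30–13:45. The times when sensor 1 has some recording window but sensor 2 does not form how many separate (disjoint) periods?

A, merged: 06:45–12:30, 15:45–18:45.
B, merged: 09:30–14:00.
A \ B = 06:45–09:30, 15:45–18:45.
That is 2 disjoint pieces.

2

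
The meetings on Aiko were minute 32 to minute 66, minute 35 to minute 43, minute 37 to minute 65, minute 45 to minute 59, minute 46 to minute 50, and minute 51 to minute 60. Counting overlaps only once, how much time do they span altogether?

34 minutes

Merged: minute 32 to minute 66.
Length: 34 minutes.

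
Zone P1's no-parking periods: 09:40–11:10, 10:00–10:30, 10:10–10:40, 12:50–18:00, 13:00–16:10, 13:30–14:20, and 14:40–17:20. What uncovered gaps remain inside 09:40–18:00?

11:10-12:50

After merging, the occupied span is 09:40-11:10, 12:50-18:00.
Complement within 09:40-18:00: 11:10-12:50.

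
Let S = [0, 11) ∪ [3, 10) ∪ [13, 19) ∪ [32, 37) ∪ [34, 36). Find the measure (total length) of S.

22

Merged: [0, 11), [13, 19), [32, 37).
Lengths: 11 + 6 + 5 = 22.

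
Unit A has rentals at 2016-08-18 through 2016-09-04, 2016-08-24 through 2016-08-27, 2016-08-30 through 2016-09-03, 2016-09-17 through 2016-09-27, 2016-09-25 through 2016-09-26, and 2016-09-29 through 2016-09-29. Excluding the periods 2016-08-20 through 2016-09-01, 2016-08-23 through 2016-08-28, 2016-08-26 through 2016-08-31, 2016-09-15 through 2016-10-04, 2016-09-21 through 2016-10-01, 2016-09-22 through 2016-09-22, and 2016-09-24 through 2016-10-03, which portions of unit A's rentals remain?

2016-08-18 through 2016-08-19, 2016-09-02 through 2016-09-04

A, merged: 2016-08-18 through 2016-09-04, 2016-09-17 through 2016-09-27, 2016-09-29 through 2016-09-29.
B, merged: 2016-08-20 through 2016-09-01, 2016-09-15 through 2016-10-04.
2016-08-18 through 2016-09-04 minus B → 2016-08-18 through 2016-08-19, 2016-09-02 through 2016-09-04.
2016-09-17 through 2016-09-27: fully covered by B → removed.
2016-09-29 through 2016-09-29: fully covered by B → removed.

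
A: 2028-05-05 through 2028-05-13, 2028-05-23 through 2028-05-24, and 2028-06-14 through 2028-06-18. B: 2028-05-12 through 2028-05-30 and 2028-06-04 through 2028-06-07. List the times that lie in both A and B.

2028-05-05 through 2028-05-13 overlaps B on 2028-05-12 through 2028-05-13.
2028-05-23 through 2028-05-24 overlaps B on 2028-05-23 through 2028-05-24.
2028-06-14 through 2028-06-18 falls entirely outside B.

2028-05-12 through 2028-05-13, 2028-05-23 through 2028-05-24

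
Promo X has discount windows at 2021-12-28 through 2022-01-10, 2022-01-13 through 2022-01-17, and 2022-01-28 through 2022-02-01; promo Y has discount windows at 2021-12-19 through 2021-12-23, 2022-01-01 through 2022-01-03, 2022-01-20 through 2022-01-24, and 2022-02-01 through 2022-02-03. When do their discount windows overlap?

2022-01-01 through 2022-01-03, 2022-02-01 through 2022-02-01

2021-12-28 through 2022-01-10 ∩ B → 2022-01-01 through 2022-01-03.
2022-01-13 through 2022-01-17 meets no B interval.
2022-01-28 through 2022-02-01 ∩ B → 2022-02-01 through 2022-02-01.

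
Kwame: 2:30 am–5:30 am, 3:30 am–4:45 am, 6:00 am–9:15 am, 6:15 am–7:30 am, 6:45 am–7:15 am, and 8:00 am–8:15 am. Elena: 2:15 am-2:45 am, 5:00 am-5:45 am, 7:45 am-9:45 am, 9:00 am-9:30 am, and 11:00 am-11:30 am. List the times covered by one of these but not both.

2:15 am–2:30 am, 2:45 am–5:00 am, 5:30 am–5:45 am, 6:00 am–7:45 am, 9:15 am–9:45 am, 11:00 am–11:30 am

Merge the first list: 2:30 am–5:30 am, 6:00 am–9:15 am.
Merge the second list: 2:15 am–2:45 am, 5:00 am–5:45 am, 7:45 am–9:45 am, 11:00 am–11:30 am.
Only in the first: 2:45 am–5:00 am, 6:00 am–7:45 am.
Only in the second: 2:15 am–2:30 am, 5:30 am–5:45 am, 9:15 am–9:45 am, 11:00 am–11:30 am.
Together these are the periods covered by exactly one.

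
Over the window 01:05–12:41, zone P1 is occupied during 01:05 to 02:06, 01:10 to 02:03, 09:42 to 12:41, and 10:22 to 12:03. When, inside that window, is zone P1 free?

02:06-09:42

The merged coverage is 01:05-02:06, 09:42-12:41.
Complement within 01:05-12:41: 02:06-09:42.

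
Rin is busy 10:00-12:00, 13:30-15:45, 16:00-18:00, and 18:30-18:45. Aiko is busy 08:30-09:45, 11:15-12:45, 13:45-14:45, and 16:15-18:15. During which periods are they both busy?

11:15–12:00, 13:45–14:45, 16:15–18:00

10:00–12:00 meets the second set on 11:15–12:00.
13:30–15:45 meets the second set on 13:45–14:45.
16:00–18:00 meets the second set on 16:15–18:00.
18:30–18:45: no overlap with the second set.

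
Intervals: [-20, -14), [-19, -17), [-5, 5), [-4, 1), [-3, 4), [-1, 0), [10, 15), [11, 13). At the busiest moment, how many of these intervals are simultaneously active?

Walk the sorted start/end points keeping a running depth.
The depth first hits 4 at -1.

4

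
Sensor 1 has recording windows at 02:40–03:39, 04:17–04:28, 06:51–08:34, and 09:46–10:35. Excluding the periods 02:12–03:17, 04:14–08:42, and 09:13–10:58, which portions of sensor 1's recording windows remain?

03:17–03:39

02:40–03:39 \ B = 03:17–03:39.
04:17–04:28: entirely removed.
06:51–08:34: entirely removed.
09:46–10:35: entirely removed.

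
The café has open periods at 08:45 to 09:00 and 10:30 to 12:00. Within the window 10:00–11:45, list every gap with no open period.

10:00-10:30

The merged coverage is 08:45-09:00, 10:30-12:00.
Gaps within 10:00-11:45: 10:00-10:30.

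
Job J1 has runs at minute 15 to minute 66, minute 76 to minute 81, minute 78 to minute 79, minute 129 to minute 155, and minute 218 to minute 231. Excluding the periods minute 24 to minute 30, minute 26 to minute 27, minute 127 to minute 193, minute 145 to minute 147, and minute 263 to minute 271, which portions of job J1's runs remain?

First set merges to minute 15 to minute 66, minute 76 to minute 81, minute 129 to minute 155, minute 218 to minute 231.
Second set merges to minute 24 to minute 30, minute 127 to minute 193, minute 263 to minute 271.
minute 15 to minute 66 minus B → minute 15 to minute 24, minute 30 to minute 66.
minute 76 to minute 81: no B overlap → unchanged.
minute 129 to minute 155: fully covered by B → removed.
minute 218 to minute 231: no B overlap → unchanged.

minute 15 to minute 24, minute 30 to minute 66, minute 76 to minute 81, minute 218 to minute 231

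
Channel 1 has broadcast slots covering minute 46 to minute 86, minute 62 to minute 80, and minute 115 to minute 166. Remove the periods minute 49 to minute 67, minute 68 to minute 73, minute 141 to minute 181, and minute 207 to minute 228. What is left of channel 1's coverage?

Merge the first list: minute 46 to minute 86, minute 115 to minute 166.
minute 46 to minute 86 \ B = minute 46 to minute 49, minute 67 to minute 68, minute 73 to minute 86.
minute 115 to minute 166 \ B = minute 115 to minute 141.

minute 46 to minute 49, minute 67 to minute 68, minute 73 to minute 86, minute 115 to minute 141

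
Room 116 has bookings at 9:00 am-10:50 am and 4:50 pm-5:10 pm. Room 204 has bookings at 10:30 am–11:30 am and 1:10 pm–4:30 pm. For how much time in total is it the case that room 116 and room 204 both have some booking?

20 min

A ∩ B = 10:30 am–10:50 am.
Total: 20 min.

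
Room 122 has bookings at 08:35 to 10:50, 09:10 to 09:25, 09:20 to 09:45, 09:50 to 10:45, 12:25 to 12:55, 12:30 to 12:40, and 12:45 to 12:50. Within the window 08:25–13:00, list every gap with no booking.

After merging, the occupied span is 08:35–10:50, 12:25–12:55.
Uncovered inside 08:25–13:00: 08:25–08:35, 10:50–12:25, 12:55–13:00.

08:25–08:35, 10:50–12:25, 12:55–13:00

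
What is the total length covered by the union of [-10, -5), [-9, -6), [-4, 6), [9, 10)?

Merged: [-10, -5), [-4, 6), [9, 10).
Lengths: 5 + 10 + 1 = 16.

16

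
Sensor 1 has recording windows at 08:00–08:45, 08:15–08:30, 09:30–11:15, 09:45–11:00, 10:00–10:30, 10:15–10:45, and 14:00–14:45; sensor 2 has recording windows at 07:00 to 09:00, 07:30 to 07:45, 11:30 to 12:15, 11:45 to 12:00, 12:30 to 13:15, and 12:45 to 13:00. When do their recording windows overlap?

08:00-08:45

Merge the first list: 08:00-08:45, 09:30-11:15, 14:00-14:45.
Merge the second list: 07:00-09:00, 11:30-12:15, 12:30-13:15.
08:00-08:45 meets the second set on 08:00-08:45.
09:30-11:15: no overlap with the second set.
14:00-14:45: no overlap with the second set.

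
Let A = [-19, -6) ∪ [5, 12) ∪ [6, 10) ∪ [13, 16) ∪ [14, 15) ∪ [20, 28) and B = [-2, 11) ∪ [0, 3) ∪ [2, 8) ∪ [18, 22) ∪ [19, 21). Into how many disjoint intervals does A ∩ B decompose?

2

Merge the first list: [-19, -6), [5, 12), [13, 16), [20, 28).
Merge the second list: [-2, 11), [18, 22).
A ∩ B = [5, 11), [20, 22).
That is 2 disjoint pieces.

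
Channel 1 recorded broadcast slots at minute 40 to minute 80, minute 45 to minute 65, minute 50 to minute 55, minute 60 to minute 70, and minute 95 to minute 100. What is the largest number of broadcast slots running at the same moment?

At minute 50, 3 of the intervals are simultaneously active.
No point has more.

3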